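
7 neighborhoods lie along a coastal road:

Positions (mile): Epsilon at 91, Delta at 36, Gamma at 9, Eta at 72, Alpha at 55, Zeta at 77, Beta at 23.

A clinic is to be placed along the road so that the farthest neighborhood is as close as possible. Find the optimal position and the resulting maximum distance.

The 1-center on a line is the midpoint of the two extreme points: leftmost at 9, rightmost at 91.
Optimal location = (9 + 91)/2 = 50; maximum distance = (91 − 9)/2 = 41.

location 50, max distance 41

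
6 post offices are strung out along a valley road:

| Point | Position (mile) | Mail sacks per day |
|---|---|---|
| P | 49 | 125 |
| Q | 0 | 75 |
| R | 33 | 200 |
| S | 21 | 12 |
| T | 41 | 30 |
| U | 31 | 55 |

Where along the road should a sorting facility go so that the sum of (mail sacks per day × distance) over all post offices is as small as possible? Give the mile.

x = 33

For a sum of weighted absolute distances on a line, the optimum is the weighted median (not the mean). Total weight W = 497; half-weight = 248.5.
Sort by position and accumulate weight:
  mile 0 (Q, w=75) → cum 75
  mile 21 (S, w=12) → cum 87
  mile 31 (U, w=55) → cum 142
  mile 33 (R, w=200) → cum 342  ≥ 248.5 → median here
  mile 41 (T, w=30) → cum 372
  mile 49 (P, w=125) → cum 497
Optimal location: mile 33.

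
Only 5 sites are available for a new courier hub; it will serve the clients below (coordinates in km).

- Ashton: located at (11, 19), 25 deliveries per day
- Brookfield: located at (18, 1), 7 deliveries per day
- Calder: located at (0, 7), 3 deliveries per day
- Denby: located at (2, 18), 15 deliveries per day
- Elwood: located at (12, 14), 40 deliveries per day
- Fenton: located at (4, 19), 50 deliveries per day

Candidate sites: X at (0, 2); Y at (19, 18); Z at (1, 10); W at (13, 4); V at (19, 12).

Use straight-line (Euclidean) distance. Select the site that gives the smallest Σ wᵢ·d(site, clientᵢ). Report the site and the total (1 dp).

Total weighted distance at each candidate:
  X (0, 2): total = 2441.3
  Y (19, 18): total = 1715.8
  Z (1, 10): total = 1543.9
  W (13, 4): total = 2002.9
  V (19, 12): total = 1791.3
Minimum is at Z with total 1543.9 km.

Z, total 1543.9 km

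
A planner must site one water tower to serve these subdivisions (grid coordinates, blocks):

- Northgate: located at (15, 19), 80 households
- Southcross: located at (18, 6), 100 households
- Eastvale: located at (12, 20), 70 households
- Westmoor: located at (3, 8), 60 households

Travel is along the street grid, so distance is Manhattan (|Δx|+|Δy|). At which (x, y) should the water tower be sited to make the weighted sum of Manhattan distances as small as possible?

Manhattan distance separates: Σwᵢ(|x−xᵢ|+|y−yᵢ|) = Σwᵢ|x−xᵢ| + Σwᵢ|y−yᵢ|, so x and y are optimised independently as 1-D weighted medians.
Total weight W = 310; half = 155.
x-coordinate, sorted with cumulative weight:
  x=3 (Westmoor, w=60) cum 60
  x=12 (Eastvale, w=70) cum 130
  x=15 (Northgate, w=80) cum 210  ← median
  x=18 (Southcross, w=100) cum 310
⇒ x* = 15
y-coordinate, sorted with cumulative weight:
  y=6 (Southcross, w=100) cum 100
  y=8 (Westmoor, w=60) cum 160  ← median
  y=19 (Northgate, w=80) cum 240
  y=20 (Eastvale, w=70) cum 310
⇒ y* = 8

(15, 8)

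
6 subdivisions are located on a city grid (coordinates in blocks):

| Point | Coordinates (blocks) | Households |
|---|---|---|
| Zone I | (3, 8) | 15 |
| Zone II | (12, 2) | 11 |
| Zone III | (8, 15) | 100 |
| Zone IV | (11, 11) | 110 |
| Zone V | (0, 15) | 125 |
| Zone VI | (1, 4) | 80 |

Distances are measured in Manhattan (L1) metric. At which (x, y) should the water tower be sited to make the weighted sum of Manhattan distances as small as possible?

(8, 15)

Manhattan distance separates: Σwᵢ(|x−xᵢ|+|y−yᵢ|) = Σwᵢ|x−xᵢ| + Σwᵢ|y−yᵢ|, so x and y are optimised independently as 1-D weighted medians.
Total weight W = 441; half = 220.5.
x-coordinate, sorted with cumulative weight:
  x=0 (Zone V, w=125) cum 125
  x=1 (Zone VI, w=80) cum 205
  x=3 (Zone I, w=15) cum 220
  x=8 (Zone III, w=100) cum 320  ← median
  x=11 (Zone IV, w=110) cum 430
  x=12 (Zone II, w=11) cum 441
⇒ x* = 8
y-coordinate, sorted with cumulative weight:
  y=2 (Zone II, w=11) cum 11
  y=4 (Zone VI, w=80) cum 91
  y=8 (Zone I, w=15) cum 106
  y=11 (Zone IV, w=110) cum 216
  y=15 (Zone III, w=100) cum 316  ← median
  y=15 (Zone V, w=125) cum 441
⇒ y* = 15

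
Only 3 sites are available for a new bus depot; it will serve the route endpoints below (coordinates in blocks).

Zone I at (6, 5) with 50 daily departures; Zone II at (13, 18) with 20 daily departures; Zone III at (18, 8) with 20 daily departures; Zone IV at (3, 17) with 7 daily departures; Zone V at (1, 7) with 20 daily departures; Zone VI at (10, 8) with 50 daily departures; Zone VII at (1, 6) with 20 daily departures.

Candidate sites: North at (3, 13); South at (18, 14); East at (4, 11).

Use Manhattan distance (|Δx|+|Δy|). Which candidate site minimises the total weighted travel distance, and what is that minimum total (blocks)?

East, total 1859 blocks

Total weighted distance at each candidate:
  North (3, 13): total = 2218
  South (18, 14): total = 3156
  East (4, 11): total = 1859
Minimum is at East with total 1859 blocks.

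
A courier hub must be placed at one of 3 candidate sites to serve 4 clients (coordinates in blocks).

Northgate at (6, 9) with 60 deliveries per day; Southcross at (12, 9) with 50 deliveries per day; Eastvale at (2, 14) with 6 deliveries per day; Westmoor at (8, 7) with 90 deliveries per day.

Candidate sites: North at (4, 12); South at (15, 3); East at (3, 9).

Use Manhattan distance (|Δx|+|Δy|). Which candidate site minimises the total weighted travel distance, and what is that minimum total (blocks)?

Total weighted distance at each candidate:
  North (4, 12): total = 1684
  South (15, 3): total = 2484
  East (3, 9): total = 1296
Minimum is at East with total 1296 blocks.

East, total 1296 blocks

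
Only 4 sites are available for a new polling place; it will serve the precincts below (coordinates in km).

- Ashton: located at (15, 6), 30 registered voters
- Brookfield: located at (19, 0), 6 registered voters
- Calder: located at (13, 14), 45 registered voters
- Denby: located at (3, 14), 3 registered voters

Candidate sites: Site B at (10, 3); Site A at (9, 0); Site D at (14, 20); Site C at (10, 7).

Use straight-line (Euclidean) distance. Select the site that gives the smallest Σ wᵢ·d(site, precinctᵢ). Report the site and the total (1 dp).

Total weighted distance at each candidate:
  Site B (10, 3): total = 784.0
  Site A (9, 0): total = 1015.5
  Site D (14, 20): total = 856.1
  Site C (10, 7): total = 593.8
Minimum is at Site C with total 593.8 km.

Site C, total 593.8 km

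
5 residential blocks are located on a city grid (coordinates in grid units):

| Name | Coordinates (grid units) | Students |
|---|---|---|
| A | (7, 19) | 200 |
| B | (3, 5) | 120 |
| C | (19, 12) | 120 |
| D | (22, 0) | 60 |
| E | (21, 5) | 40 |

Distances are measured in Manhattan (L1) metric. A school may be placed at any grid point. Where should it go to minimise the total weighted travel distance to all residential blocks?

Manhattan distance separates: Σwᵢ(|x−xᵢ|+|y−yᵢ|) = Σwᵢ|x−xᵢ| + Σwᵢ|y−yᵢ|, so x and y are optimised independently as 1-D weighted medians.
Total weight W = 540; half = 270.
x-coordinate, sorted with cumulative weight:
  x=3 (B, w=120) cum 120
  x=7 (A, w=200) cum 320  ← median
  x=19 (C, w=120) cum 440
  x=21 (E, w=40) cum 480
  x=22 (D, w=60) cum 540
⇒ x* = 7
y-coordinate, sorted with cumulative weight:
  y=0 (D, w=60) cum 60
  y=5 (B, w=120) cum 180
  y=5 (E, w=40) cum 220
  y=12 (C, w=120) cum 340  ← median
  y=19 (A, w=200) cum 540
⇒ y* = 12

(7, 12)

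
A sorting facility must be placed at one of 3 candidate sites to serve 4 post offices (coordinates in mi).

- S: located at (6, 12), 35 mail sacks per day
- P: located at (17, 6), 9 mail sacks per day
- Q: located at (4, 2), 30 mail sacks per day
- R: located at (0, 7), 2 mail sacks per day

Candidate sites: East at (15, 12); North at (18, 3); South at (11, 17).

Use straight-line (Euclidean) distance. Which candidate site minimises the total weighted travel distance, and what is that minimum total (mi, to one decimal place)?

Total weighted distance at each candidate:
  East (15, 12): total = 849.5
  North (18, 3): total = 1011.4
  South (11, 17): total = 886.6
Minimum is at East with total 849.5 mi.

East, total 849.5 mi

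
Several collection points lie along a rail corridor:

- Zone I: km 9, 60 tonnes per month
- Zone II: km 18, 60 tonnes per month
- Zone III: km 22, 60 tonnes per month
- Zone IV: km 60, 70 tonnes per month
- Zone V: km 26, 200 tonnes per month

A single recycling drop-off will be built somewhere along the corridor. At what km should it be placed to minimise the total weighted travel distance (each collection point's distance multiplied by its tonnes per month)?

x = 26

For a sum of weighted absolute distances on a line, the optimum is the weighted median (not the mean). Total weight W = 450; half-weight = 225.
Sort by position and accumulate weight:
  km 9 (Zone I, w=60) → cum 60
  km 18 (Zone II, w=60) → cum 120
  km 22 (Zone III, w=60) → cum 180
  km 26 (Zone V, w=200) → cum 380  ≥ 225 → median here
  km 60 (Zone IV, w=70) → cum 450
Optimal location: km 26.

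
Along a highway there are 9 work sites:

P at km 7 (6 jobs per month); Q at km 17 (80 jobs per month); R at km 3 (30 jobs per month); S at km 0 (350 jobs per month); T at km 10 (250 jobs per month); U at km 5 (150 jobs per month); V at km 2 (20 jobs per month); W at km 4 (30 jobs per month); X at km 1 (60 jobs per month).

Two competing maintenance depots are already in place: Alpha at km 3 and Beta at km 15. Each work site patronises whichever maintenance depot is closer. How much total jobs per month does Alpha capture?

646

The indifferent point is the midpoint (3+15)/2 = 9; work sites left of it (closer to Alpha at 3) go to Alpha, those right go to Beta.
  S at 0 (w=350) → Alpha
  X at 1 (w=60) → Alpha
  V at 2 (w=20) → Alpha
  R at 3 (w=30) → Alpha
  W at 4 (w=30) → Alpha
  U at 5 (w=150) → Alpha
  P at 7 (w=6) → Alpha
  T at 10 (w=250) → Beta
  Q at 17 (w=80) → Beta
Alpha captures 646; Beta captures 330.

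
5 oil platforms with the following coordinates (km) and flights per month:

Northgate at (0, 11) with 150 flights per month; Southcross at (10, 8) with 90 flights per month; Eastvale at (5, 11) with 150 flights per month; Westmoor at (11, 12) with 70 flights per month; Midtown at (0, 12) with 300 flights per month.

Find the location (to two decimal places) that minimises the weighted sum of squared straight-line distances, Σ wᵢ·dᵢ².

(3.18, 11.13)

The minimiser of Σwᵢ‖p−pᵢ‖² is the weighted centroid p* = (Σwᵢpᵢ)/(Σwᵢ).
Σwᵢ = 760.
Σwᵢxᵢ = 150·0 + 90·10 + 150·5 + 70·11 + 300·0 = 2420.
Σwᵢyᵢ = 150·11 + 90·8 + 150·11 + 70·12 + 300·12 = 8460.
x* = 2420/760 = 3.18, y* = 8460/760 = 11.13.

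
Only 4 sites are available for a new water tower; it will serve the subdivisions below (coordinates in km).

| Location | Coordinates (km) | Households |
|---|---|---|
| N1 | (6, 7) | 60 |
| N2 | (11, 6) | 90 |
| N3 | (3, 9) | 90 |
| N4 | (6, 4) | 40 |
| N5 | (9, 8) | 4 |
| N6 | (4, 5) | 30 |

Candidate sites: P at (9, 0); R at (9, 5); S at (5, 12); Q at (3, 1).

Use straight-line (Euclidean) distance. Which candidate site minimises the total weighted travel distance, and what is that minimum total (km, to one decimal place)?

R, total 1355.1 km

Total weighted distance at each candidate:
  P (9, 0): total = 2443.8
  R (9, 5): total = 1355.1
  S (5, 12): total = 1951.4
  Q (3, 1): total = 2301.8
Minimum is at R with total 1355.1 km.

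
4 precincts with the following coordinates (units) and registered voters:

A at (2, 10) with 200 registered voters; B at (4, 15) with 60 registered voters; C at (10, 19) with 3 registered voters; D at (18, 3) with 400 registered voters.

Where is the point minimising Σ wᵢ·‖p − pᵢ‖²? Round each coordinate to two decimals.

The minimiser of Σwᵢ‖p−pᵢ‖² is the weighted centroid p* = (Σwᵢpᵢ)/(Σwᵢ).
Σwᵢ = 663.
Σwᵢxᵢ = 200·2 + 60·4 + 3·10 + 400·18 = 7870.
Σwᵢyᵢ = 200·10 + 60·15 + 3·19 + 400·3 = 4157.
x* = 7870/663 = 11.87, y* = 4157/663 = 6.27.

(11.87, 6.27)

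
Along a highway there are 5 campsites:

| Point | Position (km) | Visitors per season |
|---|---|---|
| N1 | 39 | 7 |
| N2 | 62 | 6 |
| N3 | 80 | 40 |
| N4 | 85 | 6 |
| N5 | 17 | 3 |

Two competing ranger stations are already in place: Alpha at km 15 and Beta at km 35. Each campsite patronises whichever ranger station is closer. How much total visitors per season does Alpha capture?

3

The indifferent point is the midpoint (15+35)/2 = 25; campsites left of it (closer to Alpha at 15) go to Alpha, those right go to Beta.
  N5 at 17 (w=3) → Alpha
  N1 at 39 (w=7) → Beta
  N2 at 62 (w=6) → Beta
  N3 at 80 (w=40) → Beta
  N4 at 85 (w=6) → Beta
Alpha captures 3; Beta captures 59.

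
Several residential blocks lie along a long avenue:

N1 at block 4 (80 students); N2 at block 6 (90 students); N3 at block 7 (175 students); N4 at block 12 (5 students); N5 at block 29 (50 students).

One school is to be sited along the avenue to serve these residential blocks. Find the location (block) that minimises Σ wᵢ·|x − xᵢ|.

x = 7

For a sum of weighted absolute distances on a line, the optimum is the weighted median (not the mean). Total weight W = 400; half-weight = 200.
Sort by position and accumulate weight:
  block 4 (N1, w=80) → cum 80
  block 6 (N2, w=90) → cum 170
  block 7 (N3, w=175) → cum 345  ≥ 200 → median here
  block 12 (N4, w=5) → cum 350
  block 29 (N5, w=50) → cum 400
Optimal location: block 7.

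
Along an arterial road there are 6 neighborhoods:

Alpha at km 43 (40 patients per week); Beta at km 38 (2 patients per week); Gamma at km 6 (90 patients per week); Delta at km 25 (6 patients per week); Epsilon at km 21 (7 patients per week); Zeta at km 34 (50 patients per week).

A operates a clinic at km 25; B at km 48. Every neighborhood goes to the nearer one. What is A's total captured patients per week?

The indifferent point is the midpoint (25+48)/2 = 36.5; neighborhoods left of it (closer to A at 25) go to A, those right go to B.
  Gamma at 6 (w=90) → A
  Epsilon at 21 (w=7) → A
  Delta at 25 (w=6) → A
  Zeta at 34 (w=50) → A
  Beta at 38 (w=2) → B
  Alpha at 43 (w=40) → B
A captures 153; B captures 42.

153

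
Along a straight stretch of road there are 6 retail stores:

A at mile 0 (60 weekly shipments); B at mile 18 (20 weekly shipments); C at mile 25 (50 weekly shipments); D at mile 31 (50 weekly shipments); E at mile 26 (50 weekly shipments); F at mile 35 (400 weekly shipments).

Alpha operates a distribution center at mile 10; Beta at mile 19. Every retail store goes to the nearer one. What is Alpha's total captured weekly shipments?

60

The indifferent point is the midpoint (10+19)/2 = 14.5; retail stores left of it (closer to Alpha at 10) go to Alpha, those right go to Beta.
  A at 0 (w=60) → Alpha
  B at 18 (w=20) → Beta
  C at 25 (w=50) → Beta
  E at 26 (w=50) → Beta
  D at 31 (w=50) → Beta
  F at 35 (w=400) → Beta
Alpha captures 60; Beta captures 570.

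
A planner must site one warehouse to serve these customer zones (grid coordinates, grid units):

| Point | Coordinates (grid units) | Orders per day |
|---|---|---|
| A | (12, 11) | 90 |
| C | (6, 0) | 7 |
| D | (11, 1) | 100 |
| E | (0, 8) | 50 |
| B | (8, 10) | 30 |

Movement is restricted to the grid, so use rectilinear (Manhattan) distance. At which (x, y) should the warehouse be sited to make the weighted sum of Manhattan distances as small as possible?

Manhattan distance separates: Σwᵢ(|x−xᵢ|+|y−yᵢ|) = Σwᵢ|x−xᵢ| + Σwᵢ|y−yᵢ|, so x and y are optimised independently as 1-D weighted medians.
Total weight W = 277; half = 138.5.
x-coordinate, sorted with cumulative weight:
  x=0 (E, w=50) cum 50
  x=6 (C, w=7) cum 57
  x=8 (B, w=30) cum 87
  x=11 (D, w=100) cum 187  ← median
  x=12 (A, w=90) cum 277
⇒ x* = 11
y-coordinate, sorted with cumulative weight:
  y=0 (C, w=7) cum 7
  y=1 (D, w=100) cum 107
  y=8 (E, w=50) cum 157  ← median
  y=10 (B, w=30) cum 187
  y=11 (A, w=90) cum 277
⇒ y* = 8

(11, 8)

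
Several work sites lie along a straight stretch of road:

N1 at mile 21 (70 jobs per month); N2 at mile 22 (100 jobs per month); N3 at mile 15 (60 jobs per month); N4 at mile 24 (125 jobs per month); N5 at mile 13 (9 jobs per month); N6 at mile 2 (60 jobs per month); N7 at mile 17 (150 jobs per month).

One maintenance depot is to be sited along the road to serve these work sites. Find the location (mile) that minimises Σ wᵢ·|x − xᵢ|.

For a sum of weighted absolute distances on a line, the optimum is the weighted median (not the mean). Total weight W = 574; half-weight = 287.
Sort by position and accumulate weight:
  mile 2 (N6, w=60) → cum 60
  mile 13 (N5, w=9) → cum 69
  mile 15 (N3, w=60) → cum 129
  mile 17 (N7, w=150) → cum 279
  mile 21 (N1, w=70) → cum 349  ≥ 287 → median here
  mile 22 (N2, w=100) → cum 449
  mile 24 (N4, w=125) → cum 574
Optimal location: mile 21.

x = 21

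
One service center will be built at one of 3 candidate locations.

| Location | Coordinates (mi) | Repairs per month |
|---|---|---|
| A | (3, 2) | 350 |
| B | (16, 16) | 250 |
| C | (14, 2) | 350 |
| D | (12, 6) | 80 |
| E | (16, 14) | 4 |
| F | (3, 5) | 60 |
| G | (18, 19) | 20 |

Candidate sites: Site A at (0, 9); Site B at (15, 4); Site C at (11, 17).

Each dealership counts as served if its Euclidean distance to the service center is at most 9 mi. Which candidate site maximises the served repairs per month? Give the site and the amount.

Coverage radius r = 9 mi; a point is covered iff (Δx)²+(Δy)² ≤ 9² = 81.
  Site A (0, 9): covers {A, F} → 410
  Site B (15, 4): covers {C, D} → 430
  Site C (11, 17): covers {B, E, G} → 274
Maximum coverage at Site B: 430 repairs per month.

Site B, covering 430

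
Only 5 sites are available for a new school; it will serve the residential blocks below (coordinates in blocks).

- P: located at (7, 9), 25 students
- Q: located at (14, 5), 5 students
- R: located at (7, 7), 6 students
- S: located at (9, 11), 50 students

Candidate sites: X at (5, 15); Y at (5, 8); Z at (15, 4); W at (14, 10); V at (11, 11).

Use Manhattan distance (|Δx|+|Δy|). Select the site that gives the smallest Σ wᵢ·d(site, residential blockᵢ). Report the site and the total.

Total weighted distance at each candidate:
  X (5, 15): total = 755
  Y (5, 8): total = 503
  Z (15, 4): total = 1051
  W (14, 10): total = 585
  V (11, 11): total = 343
Minimum is at V with total 343 blocks.

V, total 343 blocks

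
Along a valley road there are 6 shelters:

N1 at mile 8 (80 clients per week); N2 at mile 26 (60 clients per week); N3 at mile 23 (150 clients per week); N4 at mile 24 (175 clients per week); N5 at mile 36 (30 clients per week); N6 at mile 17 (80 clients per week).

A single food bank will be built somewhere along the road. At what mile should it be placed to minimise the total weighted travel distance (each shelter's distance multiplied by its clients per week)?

x = 23

For a sum of weighted absolute distances on a line, the optimum is the weighted median (not the mean). Total weight W = 575; half-weight = 287.5.
Sort by position and accumulate weight:
  mile 8 (N1, w=80) → cum 80
  mile 17 (N6, w=80) → cum 160
  mile 23 (N3, w=150) → cum 310  ≥ 287.5 → median here
  mile 24 (N4, w=175) → cum 485
  mile 26 (N2, w=60) → cum 545
  mile 36 (N5, w=30) → cum 575
Optimal location: mile 23.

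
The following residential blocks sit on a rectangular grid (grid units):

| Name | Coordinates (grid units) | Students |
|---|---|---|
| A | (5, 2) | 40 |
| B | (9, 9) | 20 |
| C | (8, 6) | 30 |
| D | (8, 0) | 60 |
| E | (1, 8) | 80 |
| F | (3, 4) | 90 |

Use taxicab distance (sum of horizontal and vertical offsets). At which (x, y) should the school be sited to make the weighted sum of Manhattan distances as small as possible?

Manhattan distance separates: Σwᵢ(|x−xᵢ|+|y−yᵢ|) = Σwᵢ|x−xᵢ| + Σwᵢ|y−yᵢ|, so x and y are optimised independently as 1-D weighted medians.
Total weight W = 320; half = 160.
x-coordinate, sorted with cumulative weight:
  x=1 (E, w=80) cum 80
  x=3 (F, w=90) cum 170  ← median
  x=5 (A, w=40) cum 210
  x=8 (C, w=30) cum 240
  x=8 (D, w=60) cum 300
  x=9 (B, w=20) cum 320
⇒ x* = 3
y-coordinate, sorted with cumulative weight:
  y=0 (D, w=60) cum 60
  y=2 (A, w=40) cum 100
  y=4 (F, w=90) cum 190  ← median
  y=6 (C, w=30) cum 220
  y=8 (E, w=80) cum 300
  y=9 (B, w=20) cum 320
⇒ y* = 4

(3, 4)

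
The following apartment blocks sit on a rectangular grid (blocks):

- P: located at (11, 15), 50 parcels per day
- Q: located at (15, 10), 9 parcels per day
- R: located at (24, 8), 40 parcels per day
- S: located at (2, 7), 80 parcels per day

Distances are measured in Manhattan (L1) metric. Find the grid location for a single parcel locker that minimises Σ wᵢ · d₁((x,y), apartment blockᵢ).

(11, 8)

Manhattan distance separates: Σwᵢ(|x−xᵢ|+|y−yᵢ|) = Σwᵢ|x−xᵢ| + Σwᵢ|y−yᵢ|, so x and y are optimised independently as 1-D weighted medians.
Total weight W = 179; half = 89.5.
x-coordinate, sorted with cumulative weight:
  x=2 (S, w=80) cum 80
  x=11 (P, w=50) cum 130  ← median
  x=15 (Q, w=9) cum 139
  x=24 (R, w=40) cum 179
⇒ x* = 11
y-coordinate, sorted with cumulative weight:
  y=7 (S, w=80) cum 80
  y=8 (R, w=40) cum 120  ← median
  y=10 (Q, w=9) cum 129
  y=15 (P, w=50) cum 179
⇒ y* = 8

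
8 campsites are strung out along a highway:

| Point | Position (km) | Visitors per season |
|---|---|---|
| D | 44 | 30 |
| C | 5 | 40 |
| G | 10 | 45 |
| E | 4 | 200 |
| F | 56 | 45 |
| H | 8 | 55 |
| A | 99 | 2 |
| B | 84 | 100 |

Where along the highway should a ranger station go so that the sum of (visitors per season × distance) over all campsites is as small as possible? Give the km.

For a sum of weighted absolute distances on a line, the optimum is the weighted median (not the mean). Total weight W = 517; half-weight = 258.5.
Sort by position and accumulate weight:
  km 4 (E, w=200) → cum 200
  km 5 (C, w=40) → cum 240
  km 8 (H, w=55) → cum 295  ≥ 258.5 → median here
  km 10 (G, w=45) → cum 340
  km 44 (D, w=30) → cum 370
  km 56 (F, w=45) → cum 415
  km 84 (B, w=100) → cum 515
  km 99 (A, w=2) → cum 517
Optimal location: km 8.

x = 8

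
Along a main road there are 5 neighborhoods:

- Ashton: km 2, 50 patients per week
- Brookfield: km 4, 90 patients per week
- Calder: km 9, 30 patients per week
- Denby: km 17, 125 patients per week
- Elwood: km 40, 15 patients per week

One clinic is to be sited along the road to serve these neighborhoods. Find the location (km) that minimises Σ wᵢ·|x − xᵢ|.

For a sum of weighted absolute distances on a line, the optimum is the weighted median (not the mean). Total weight W = 310; half-weight = 155.
Sort by position and accumulate weight:
  km 2 (Ashton, w=50) → cum 50
  km 4 (Brookfield, w=90) → cum 140
  km 9 (Calder, w=30) → cum 170  ≥ 155 → median here
  km 17 (Denby, w=125) → cum 295
  km 40 (Elwood, w=15) → cum 310
Optimal location: km 9.

x = 9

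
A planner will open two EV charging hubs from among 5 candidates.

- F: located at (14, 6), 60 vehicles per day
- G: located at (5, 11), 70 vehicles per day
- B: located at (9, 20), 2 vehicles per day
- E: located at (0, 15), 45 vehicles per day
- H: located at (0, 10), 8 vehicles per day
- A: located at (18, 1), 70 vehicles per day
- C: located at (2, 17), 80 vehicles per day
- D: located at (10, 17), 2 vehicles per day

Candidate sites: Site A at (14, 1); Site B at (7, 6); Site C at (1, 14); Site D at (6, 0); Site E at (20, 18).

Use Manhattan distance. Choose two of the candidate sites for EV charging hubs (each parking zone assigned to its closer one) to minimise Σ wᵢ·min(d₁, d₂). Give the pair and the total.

Evaluate every pair (each demand assigned to the nearer of the two):
  {Site A, Site C}: total = 1572
  {Site B, Site C}: total = 2532
  {Site C, Site D}: total = 2742
  {Site A, Site B}: total = 3218
  {Site C, Site E}: total = 3398
  {Site B, Site D}: total = 3968
  {Site B, Site E}: total = 4166
  {Site A, Site D}: total = 4259
  {Site A, Site E}: total = 4697
  {Site D, Site E}: total = 5231
Best pair: {Site A, Site C} with total 1572.

{Site A, Site C}, total 1572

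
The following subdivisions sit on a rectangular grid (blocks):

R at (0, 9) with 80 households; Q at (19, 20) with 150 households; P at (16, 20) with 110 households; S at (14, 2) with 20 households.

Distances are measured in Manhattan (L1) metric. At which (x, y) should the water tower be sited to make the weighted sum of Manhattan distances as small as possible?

(16, 20)

Manhattan distance separates: Σwᵢ(|x−xᵢ|+|y−yᵢ|) = Σwᵢ|x−xᵢ| + Σwᵢ|y−yᵢ|, so x and y are optimised independently as 1-D weighted medians.
Total weight W = 360; half = 180.
x-coordinate, sorted with cumulative weight:
  x=0 (R, w=80) cum 80
  x=14 (S, w=20) cum 100
  x=16 (P, w=110) cum 210  ← median
  x=19 (Q, w=150) cum 360
⇒ x* = 16
y-coordinate, sorted with cumulative weight:
  y=2 (S, w=20) cum 20
  y=9 (R, w=80) cum 100
  y=20 (Q, w=150) cum 250  ← median
  y=20 (P, w=110) cum 360
⇒ y* = 20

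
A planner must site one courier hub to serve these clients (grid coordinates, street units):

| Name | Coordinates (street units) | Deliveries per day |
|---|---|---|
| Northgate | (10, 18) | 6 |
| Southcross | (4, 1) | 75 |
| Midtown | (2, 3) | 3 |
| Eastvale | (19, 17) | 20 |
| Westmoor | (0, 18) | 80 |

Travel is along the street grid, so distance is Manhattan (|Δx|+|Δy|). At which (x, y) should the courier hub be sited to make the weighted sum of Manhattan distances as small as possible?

Manhattan distance separates: Σwᵢ(|x−xᵢ|+|y−yᵢ|) = Σwᵢ|x−xᵢ| + Σwᵢ|y−yᵢ|, so x and y are optimised independently as 1-D weighted medians.
Total weight W = 184; half = 92.
x-coordinate, sorted with cumulative weight:
  x=0 (Westmoor, w=80) cum 80
  x=2 (Midtown, w=3) cum 83
  x=4 (Southcross, w=75) cum 158  ← median
  x=10 (Northgate, w=6) cum 164
  x=19 (Eastvale, w=20) cum 184
⇒ x* = 4
y-coordinate, sorted with cumulative weight:
  y=1 (Southcross, w=75) cum 75
  y=3 (Midtown, w=3) cum 78
  y=17 (Eastvale, w=20) cum 98  ← median
  y=18 (Northgate, w=6) cum 104
  y=18 (Westmoor, w=80) cum 184
⇒ y* = 17

(4, 17)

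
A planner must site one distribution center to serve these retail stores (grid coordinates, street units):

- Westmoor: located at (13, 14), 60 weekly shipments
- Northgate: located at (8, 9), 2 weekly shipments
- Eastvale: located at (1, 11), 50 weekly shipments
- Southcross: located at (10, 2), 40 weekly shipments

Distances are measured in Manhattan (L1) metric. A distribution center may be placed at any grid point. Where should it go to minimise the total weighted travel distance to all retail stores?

(10, 11)

Manhattan distance separates: Σwᵢ(|x−xᵢ|+|y−yᵢ|) = Σwᵢ|x−xᵢ| + Σwᵢ|y−yᵢ|, so x and y are optimised independently as 1-D weighted medians.
Total weight W = 152; half = 76.
x-coordinate, sorted with cumulative weight:
  x=1 (Eastvale, w=50) cum 50
  x=8 (Northgate, w=2) cum 52
  x=10 (Southcross, w=40) cum 92  ← median
  x=13 (Westmoor, w=60) cum 152
⇒ x* = 10
y-coordinate, sorted with cumulative weight:
  y=2 (Southcross, w=40) cum 40
  y=9 (Northgate, w=2) cum 42
  y=11 (Eastvale, w=50) cum 92  ← median
  y=14 (Westmoor, w=60) cum 152
⇒ y* = 11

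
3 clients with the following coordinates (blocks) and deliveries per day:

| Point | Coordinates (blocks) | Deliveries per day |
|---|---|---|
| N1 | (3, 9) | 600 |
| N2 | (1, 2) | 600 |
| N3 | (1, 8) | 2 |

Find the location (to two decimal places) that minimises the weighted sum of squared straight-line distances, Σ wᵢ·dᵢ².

The minimiser of Σwᵢ‖p−pᵢ‖² is the weighted centroid p* = (Σwᵢpᵢ)/(Σwᵢ).
Σwᵢ = 1202.
Σwᵢxᵢ = 600·3 + 600·1 + 2·1 = 2402.
Σwᵢyᵢ = 600·9 + 600·2 + 2·8 = 6616.
x* = 2402/1202 = 2.00, y* = 6616/1202 = 5.50.

(2.00, 5.50)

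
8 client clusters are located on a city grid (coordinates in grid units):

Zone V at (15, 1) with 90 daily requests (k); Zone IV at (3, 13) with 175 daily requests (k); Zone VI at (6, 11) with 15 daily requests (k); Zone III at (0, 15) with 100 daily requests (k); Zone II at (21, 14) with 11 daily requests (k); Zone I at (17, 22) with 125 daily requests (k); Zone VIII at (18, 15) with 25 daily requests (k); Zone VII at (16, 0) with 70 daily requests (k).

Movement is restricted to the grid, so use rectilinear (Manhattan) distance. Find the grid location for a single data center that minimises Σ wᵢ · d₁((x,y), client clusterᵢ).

Manhattan distance separates: Σwᵢ(|x−xᵢ|+|y−yᵢ|) = Σwᵢ|x−xᵢ| + Σwᵢ|y−yᵢ|, so x and y are optimised independently as 1-D weighted medians.
Total weight W = 611; half = 305.5.
x-coordinate, sorted with cumulative weight:
  x=0 (Zone III, w=100) cum 100
  x=3 (Zone IV, w=175) cum 275
  x=6 (Zone VI, w=15) cum 290
  x=15 (Zone V, w=90) cum 380  ← median
  x=16 (Zone VII, w=70) cum 450
  x=17 (Zone I, w=125) cum 575
  x=18 (Zone VIII, w=25) cum 600
  x=21 (Zone II, w=11) cum 611
⇒ x* = 15
y-coordinate, sorted with cumulative weight:
  y=0 (Zone VII, w=70) cum 70
  y=1 (Zone V, w=90) cum 160
  y=11 (Zone VI, w=15) cum 175
  y=13 (Zone IV, w=175) cum 350  ← median
  y=14 (Zone II, w=11) cum 361
  y=15 (Zone III, w=100) cum 461
  y=15 (Zone VIII, w=25) cum 486
  y=22 (Zone I, w=125) cum 611
⇒ y* = 13

(15, 13)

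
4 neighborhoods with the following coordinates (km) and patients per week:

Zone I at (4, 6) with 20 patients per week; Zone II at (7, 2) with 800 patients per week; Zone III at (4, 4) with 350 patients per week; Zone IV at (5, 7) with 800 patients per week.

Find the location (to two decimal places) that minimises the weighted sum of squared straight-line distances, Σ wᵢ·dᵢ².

(5.62, 4.43)

The minimiser of Σwᵢ‖p−pᵢ‖² is the weighted centroid p* = (Σwᵢpᵢ)/(Σwᵢ).
Σwᵢ = 1970.
Σwᵢxᵢ = 20·4 + 800·7 + 350·4 + 800·5 = 11080.
Σwᵢyᵢ = 20·6 + 800·2 + 350·4 + 800·7 = 8720.
x* = 11080/1970 = 5.62, y* = 8720/1970 = 4.43.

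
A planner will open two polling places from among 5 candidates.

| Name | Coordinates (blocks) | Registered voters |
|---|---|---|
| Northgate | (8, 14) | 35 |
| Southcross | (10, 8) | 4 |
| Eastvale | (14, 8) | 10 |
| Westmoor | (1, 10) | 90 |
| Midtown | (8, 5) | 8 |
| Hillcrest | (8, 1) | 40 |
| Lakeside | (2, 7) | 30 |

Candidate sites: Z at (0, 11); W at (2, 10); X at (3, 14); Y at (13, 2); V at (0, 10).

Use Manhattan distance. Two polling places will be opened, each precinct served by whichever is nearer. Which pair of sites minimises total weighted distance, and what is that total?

{W, Y}, total 940

Evaluate every pair (each demand assigned to the nearer of the two):
  {W, Y}: total = 940
  {Y, V}: total = 1070
  {Z, Y}: total = 1155
  {W, X}: total = 1223
  {X, Y}: total = 1365
  {Z, W}: total = 1398
  {W, V}: total = 1398
  {X, V}: total = 1407
  {Z, X}: total = 1589
  {Z, V}: total = 1617
Best pair: {W, Y} with total 940.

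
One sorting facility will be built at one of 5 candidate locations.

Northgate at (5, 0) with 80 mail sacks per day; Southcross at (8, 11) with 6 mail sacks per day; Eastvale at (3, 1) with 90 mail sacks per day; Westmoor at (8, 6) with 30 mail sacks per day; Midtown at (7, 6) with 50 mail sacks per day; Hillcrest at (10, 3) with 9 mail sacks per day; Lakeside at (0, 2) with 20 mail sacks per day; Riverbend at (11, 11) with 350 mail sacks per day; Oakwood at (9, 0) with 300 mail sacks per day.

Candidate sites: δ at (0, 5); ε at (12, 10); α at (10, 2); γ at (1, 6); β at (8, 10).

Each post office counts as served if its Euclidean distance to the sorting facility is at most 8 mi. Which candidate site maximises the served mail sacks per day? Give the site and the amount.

α, covering 559

Coverage radius r = 8 mi; a point is covered iff (Δx)²+(Δy)² ≤ 8² = 64.
  δ (0, 5): covers {Northgate, Eastvale, Midtown, Lakeside} → 240
  ε (12, 10): covers {Southcross, Westmoor, Midtown, Hillcrest, Riverbend} → 445
  α (10, 2): covers {Northgate, Eastvale, Westmoor, Midtown, Hillcrest, Oakwood} → 559
  γ (1, 6): covers {Northgate, Eastvale, Westmoor, Midtown, Lakeside} → 270
  β (8, 10): covers {Southcross, Westmoor, Midtown, Hillcrest, Riverbend} → 445
Maximum coverage at α: 559 mail sacks per day.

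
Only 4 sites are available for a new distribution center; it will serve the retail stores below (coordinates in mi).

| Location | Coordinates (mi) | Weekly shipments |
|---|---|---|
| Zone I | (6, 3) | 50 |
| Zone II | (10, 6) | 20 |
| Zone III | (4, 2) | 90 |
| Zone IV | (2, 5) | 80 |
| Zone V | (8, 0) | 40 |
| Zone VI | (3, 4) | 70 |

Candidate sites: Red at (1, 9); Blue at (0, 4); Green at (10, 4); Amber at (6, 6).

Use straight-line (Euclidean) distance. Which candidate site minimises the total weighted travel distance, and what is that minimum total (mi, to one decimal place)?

Amber, total 1467.7 mi

Total weighted distance at each candidate:
  Red (1, 9): total = 2428.5
  Blue (0, 4): total = 1657.2
  Green (10, 4): total = 2129.2
  Amber (6, 6): total = 1467.7
Minimum is at Amber with total 1467.7 mi.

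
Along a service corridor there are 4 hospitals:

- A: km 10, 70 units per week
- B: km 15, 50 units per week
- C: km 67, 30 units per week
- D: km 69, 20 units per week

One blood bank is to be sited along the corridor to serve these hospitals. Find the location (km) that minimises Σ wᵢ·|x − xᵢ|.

For a sum of weighted absolute distances on a line, the optimum is the weighted median (not the mean). Total weight W = 170; half-weight = 85.
Sort by position and accumulate weight:
  km 10 (A, w=70) → cum 70
  km 15 (B, w=50) → cum 120  ≥ 85 → median here
  km 67 (C, w=30) → cum 150
  km 69 (D, w=20) → cum 170
Optimal location: km 15.

x = 15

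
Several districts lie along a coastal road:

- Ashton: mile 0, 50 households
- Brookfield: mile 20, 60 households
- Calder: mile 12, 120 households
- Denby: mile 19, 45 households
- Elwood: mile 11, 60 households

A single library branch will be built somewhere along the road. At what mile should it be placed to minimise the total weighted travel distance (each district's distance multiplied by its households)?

x = 12

For a sum of weighted absolute distances on a line, the optimum is the weighted median (not the mean). Total weight W = 335; half-weight = 167.5.
Sort by position and accumulate weight:
  mile 0 (Ashton, w=50) → cum 50
  mile 11 (Elwood, w=60) → cum 110
  mile 12 (Calder, w=120) → cum 230  ≥ 167.5 → median here
  mile 19 (Denby, w=45) → cum 275
  mile 20 (Brookfield, w=60) → cum 335
Optimal location: mile 12.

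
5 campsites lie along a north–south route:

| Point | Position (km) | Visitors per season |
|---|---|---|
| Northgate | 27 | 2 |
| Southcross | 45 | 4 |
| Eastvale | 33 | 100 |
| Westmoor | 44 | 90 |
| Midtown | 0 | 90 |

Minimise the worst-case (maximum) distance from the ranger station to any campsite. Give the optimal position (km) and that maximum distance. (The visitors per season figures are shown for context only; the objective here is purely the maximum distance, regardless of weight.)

The 1-center on a line is the midpoint of the two extreme points: leftmost at 0, rightmost at 45.
Optimal location = (0 + 45)/2 = 22.5; maximum distance = (45 − 0)/2 = 22.5.

location 22.5, max distance 22.5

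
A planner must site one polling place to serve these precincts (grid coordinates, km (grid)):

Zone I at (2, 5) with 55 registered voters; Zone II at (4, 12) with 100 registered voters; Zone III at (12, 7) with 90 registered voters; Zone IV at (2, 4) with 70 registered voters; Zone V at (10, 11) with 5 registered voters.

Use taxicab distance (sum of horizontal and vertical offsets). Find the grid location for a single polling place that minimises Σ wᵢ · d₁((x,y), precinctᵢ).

(4, 7)

Manhattan distance separates: Σwᵢ(|x−xᵢ|+|y−yᵢ|) = Σwᵢ|x−xᵢ| + Σwᵢ|y−yᵢ|, so x and y are optimised independently as 1-D weighted medians.
Total weight W = 320; half = 160.
x-coordinate, sorted with cumulative weight:
  x=2 (Zone I, w=55) cum 55
  x=2 (Zone IV, w=70) cum 125
  x=4 (Zone II, w=100) cum 225  ← median
  x=10 (Zone V, w=5) cum 230
  x=12 (Zone III, w=90) cum 320
⇒ x* = 4
y-coordinate, sorted with cumulative weight:
  y=4 (Zone IV, w=70) cum 70
  y=5 (Zone I, w=55) cum 125
  y=7 (Zone III, w=90) cum 215  ← median
  y=11 (Zone V, w=5) cum 220
  y=12 (Zone II, w=100) cum 320
⇒ y* = 7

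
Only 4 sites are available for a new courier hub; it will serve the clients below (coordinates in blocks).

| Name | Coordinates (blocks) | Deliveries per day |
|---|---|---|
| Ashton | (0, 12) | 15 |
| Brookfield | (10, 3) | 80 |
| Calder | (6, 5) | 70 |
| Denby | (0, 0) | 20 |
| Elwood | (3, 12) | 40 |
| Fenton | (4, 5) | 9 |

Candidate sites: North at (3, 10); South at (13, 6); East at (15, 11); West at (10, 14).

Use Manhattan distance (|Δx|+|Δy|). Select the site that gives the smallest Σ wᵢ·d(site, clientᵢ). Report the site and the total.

North, total 2149 blocks

Total weighted distance at each candidate:
  North (3, 10): total = 2149
  South (13, 6): total = 2435
  East (15, 11): total = 3523
  West (10, 14): total = 2945
Minimum is at North with total 2149 blocks.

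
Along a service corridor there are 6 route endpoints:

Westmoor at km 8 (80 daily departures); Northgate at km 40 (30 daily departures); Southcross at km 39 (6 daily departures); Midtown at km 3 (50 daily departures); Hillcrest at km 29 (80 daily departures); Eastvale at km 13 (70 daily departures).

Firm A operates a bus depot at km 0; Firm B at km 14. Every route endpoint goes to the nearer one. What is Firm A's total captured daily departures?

50

The indifferent point is the midpoint (0+14)/2 = 7; route endpoints left of it (closer to Firm A at 0) go to Firm A, those right go to Firm B.
  Midtown at 3 (w=50) → Firm A
  Westmoor at 8 (w=80) → Firm B
  Eastvale at 13 (w=70) → Firm B
  Hillcrest at 29 (w=80) → Firm B
  Southcross at 39 (w=6) → Firm B
  Northgate at 40 (w=30) → Firm B
Firm A captures 50; Firm B captures 266.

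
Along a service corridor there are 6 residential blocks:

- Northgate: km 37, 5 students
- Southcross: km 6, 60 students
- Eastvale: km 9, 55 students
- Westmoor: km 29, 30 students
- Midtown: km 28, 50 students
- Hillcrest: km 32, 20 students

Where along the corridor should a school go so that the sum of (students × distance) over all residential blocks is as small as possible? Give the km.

For a sum of weighted absolute distances on a line, the optimum is the weighted median (not the mean). Total weight W = 220; half-weight = 110.
Sort by position and accumulate weight:
  km 6 (Southcross, w=60) → cum 60
  km 9 (Eastvale, w=55) → cum 115  ≥ 110 → median here
  km 28 (Midtown, w=50) → cum 165
  km 29 (Westmoor, w=30) → cum 195
  km 32 (Hillcrest, w=20) → cum 215
  km 37 (Northgate, w=5) → cum 220
Optimal location: km 9.

x = 9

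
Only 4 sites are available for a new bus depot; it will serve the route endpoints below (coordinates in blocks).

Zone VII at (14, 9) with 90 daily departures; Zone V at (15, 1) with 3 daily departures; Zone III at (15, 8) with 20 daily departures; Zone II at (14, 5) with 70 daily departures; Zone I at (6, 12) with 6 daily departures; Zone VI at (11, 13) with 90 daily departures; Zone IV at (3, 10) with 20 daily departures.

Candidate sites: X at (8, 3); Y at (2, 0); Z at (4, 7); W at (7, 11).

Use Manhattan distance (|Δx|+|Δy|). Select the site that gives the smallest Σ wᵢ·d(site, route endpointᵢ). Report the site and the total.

Total weighted distance at each candidate:
  X (8, 3): total = 3383
  Y (2, 0): total = 5838
  Z (4, 7): total = 3503
  W (7, 11): total = 2646
Minimum is at W with total 2646 blocks.

W, total 2646 blocks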